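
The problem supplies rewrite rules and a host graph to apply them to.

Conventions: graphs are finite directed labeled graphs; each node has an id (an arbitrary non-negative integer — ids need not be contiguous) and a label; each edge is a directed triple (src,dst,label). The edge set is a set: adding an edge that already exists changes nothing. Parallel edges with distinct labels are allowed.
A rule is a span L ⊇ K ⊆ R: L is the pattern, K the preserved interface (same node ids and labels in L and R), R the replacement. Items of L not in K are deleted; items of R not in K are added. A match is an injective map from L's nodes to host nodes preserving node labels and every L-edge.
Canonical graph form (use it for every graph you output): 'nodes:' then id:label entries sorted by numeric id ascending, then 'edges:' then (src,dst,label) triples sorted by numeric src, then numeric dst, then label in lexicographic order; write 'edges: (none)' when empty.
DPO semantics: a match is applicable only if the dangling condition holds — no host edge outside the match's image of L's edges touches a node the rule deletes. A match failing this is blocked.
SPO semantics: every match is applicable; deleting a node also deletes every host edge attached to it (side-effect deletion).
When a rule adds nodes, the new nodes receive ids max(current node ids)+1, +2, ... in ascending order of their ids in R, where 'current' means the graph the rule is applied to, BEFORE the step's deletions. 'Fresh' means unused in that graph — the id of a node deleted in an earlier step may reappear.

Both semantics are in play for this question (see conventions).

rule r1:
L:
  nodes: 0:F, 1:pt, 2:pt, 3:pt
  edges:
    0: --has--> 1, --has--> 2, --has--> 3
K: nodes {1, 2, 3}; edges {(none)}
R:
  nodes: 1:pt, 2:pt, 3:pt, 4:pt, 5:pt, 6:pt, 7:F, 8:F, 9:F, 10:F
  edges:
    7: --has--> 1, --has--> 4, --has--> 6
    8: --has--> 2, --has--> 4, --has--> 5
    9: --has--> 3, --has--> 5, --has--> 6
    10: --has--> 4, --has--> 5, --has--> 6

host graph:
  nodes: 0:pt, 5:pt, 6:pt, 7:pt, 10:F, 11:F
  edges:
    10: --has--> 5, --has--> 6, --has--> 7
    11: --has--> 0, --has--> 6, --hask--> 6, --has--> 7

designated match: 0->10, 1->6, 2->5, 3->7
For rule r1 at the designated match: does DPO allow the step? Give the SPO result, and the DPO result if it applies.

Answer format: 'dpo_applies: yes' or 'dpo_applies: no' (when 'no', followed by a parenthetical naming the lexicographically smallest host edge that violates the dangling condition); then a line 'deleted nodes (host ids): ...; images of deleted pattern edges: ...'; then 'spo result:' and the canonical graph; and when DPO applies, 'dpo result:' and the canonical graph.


dpo_applies: yes
deleted nodes (host ids): 10; images of deleted pattern edges: (10,5,has); (10,6,has); (10,7,has)
spo result:
nodes: 0:pt, 5:pt, 6:pt, 7:pt, 11:F, 12:pt, 13:pt, 14:pt, 15:F, 16:F, 17:F, 18:F
edges: (11,0,has); (11,6,has); (11,6,hask); (11,7,has); (15,6,has); (15,12,has); (15,14,has); (16,5,has); (16,12,has); (16,13,has); (17,7,has); (17,13,has); (17,14,has); (18,12,has); (18,13,has); (18,14,has)
dpo result:
nodes: 0:pt, 5:pt, 6:pt, 7:pt, 11:F, 12:pt, 13:pt, 14:pt, 15:F, 16:F, 17:F, 18:F
edges: (11,0,has); (11,6,has); (11,6,hask); (11,7,has); (15,6,has); (15,12,has); (15,14,has); (16,5,has); (16,12,has); (16,13,has); (17,7,has); (17,13,has); (17,14,has); (18,12,has); (18,13,has); (18,14,has)


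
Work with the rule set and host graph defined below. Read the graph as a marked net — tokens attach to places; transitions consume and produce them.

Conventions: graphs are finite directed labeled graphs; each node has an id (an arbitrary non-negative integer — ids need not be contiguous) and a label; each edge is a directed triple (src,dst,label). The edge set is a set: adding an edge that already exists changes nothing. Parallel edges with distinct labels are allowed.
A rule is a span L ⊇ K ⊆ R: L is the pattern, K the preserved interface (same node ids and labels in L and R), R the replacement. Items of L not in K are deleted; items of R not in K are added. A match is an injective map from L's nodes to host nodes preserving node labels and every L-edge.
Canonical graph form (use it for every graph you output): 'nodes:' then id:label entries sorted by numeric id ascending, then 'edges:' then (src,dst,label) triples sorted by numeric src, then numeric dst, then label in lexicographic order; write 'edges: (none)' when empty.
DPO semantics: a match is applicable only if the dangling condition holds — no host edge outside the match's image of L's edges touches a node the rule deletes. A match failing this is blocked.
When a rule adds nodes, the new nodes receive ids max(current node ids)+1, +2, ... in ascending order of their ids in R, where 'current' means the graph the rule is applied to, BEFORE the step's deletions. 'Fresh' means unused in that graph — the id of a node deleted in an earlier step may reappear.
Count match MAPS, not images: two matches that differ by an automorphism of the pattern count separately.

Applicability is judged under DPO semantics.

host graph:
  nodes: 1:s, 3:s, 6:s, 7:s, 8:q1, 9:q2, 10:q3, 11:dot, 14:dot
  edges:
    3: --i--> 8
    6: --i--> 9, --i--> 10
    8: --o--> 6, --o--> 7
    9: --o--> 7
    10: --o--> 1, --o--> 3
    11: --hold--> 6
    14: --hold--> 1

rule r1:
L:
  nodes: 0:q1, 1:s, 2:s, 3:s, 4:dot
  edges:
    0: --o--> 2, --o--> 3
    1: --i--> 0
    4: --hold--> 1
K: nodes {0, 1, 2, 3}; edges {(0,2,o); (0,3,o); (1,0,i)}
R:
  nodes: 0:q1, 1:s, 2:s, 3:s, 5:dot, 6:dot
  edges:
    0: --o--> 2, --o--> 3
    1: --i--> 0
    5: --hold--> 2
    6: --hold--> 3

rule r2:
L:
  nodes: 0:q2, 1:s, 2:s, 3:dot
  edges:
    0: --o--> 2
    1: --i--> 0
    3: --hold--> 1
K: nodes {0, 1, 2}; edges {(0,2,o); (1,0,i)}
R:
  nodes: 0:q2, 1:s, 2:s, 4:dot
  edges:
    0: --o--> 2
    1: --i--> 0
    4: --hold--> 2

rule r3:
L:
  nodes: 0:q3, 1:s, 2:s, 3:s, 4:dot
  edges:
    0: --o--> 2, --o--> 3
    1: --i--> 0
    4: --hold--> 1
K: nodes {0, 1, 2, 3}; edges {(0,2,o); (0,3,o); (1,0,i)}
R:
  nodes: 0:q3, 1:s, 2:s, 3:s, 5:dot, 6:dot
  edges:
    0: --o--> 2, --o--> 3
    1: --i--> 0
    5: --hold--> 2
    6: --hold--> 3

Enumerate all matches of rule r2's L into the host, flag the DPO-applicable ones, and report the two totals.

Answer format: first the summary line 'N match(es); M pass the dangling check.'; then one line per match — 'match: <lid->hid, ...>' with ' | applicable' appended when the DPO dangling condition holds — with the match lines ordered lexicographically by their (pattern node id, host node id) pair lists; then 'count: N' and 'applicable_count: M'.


1 match(es); 1 pass the dangling check.
match: 0->9, 1->6, 2->7, 3->11 | applicable
count: 1
applicable_count: 1


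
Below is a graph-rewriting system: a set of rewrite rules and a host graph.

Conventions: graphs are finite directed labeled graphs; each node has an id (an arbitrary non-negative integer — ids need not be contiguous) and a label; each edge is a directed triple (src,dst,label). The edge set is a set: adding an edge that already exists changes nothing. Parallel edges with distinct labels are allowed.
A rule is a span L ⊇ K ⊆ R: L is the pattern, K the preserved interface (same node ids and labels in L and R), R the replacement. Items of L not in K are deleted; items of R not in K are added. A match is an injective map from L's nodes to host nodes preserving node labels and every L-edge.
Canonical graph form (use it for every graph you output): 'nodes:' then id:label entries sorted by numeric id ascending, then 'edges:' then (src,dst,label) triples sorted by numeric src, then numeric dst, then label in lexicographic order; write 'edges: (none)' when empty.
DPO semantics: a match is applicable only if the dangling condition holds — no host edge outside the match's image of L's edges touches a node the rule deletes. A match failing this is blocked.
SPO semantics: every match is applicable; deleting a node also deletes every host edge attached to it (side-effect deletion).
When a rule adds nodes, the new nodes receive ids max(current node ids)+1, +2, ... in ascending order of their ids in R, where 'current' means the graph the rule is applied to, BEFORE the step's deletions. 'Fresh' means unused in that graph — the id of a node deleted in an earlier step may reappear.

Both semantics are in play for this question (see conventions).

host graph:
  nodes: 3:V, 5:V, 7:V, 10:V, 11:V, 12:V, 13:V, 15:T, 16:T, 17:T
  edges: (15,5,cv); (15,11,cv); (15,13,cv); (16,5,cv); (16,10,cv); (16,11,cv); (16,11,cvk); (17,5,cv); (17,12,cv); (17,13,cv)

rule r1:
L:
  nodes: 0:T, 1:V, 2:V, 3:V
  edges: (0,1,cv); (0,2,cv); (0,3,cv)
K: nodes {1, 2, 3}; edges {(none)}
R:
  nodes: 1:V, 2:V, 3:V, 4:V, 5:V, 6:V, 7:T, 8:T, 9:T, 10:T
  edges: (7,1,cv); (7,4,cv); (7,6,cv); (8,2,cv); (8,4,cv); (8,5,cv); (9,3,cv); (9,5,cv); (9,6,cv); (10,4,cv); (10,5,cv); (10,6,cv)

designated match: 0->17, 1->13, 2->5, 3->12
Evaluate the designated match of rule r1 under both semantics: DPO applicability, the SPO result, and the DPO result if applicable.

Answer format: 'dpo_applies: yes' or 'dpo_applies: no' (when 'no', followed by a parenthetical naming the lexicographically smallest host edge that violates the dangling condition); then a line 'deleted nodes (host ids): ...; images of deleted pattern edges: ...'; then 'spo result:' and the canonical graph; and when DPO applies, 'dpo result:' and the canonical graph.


dpo_applies: yes
deleted nodes (host ids): 17; images of deleted pattern edges: (17,5,cv); (17,12,cv); (17,13,cv)
spo result:
nodes: 3:V, 5:V, 7:V, 10:V, 11:V, 12:V, 13:V, 15:T, 16:T, 18:V, 19:V, 20:V, 21:T, 22:T, 23:T, 24:T
edges: (15,5,cv); (15,11,cv); (15,13,cv); (16,5,cv); (16,10,cv); (16,11,cv); (16,11,cvk); (21,13,cv); (21,18,cv); (21,20,cv); (22,5,cv); (22,18,cv); (22,19,cv); (23,12,cv); (23,19,cv); (23,20,cv); (24,18,cv); (24,19,cv); (24,20,cv)
dpo result:
nodes: 3:V, 5:V, 7:V, 10:V, 11:V, 12:V, 13:V, 15:T, 16:T, 18:V, 19:V, 20:V, 21:T, 22:T, 23:T, 24:T
edges: (15,5,cv); (15,11,cv); (15,13,cv); (16,5,cv); (16,10,cv); (16,11,cv); (16,11,cvk); (21,13,cv); (21,18,cv); (21,20,cv); (22,5,cv); (22,18,cv); (22,19,cv); (23,12,cv); (23,19,cv); (23,20,cv); (24,18,cv); (24,19,cv); (24,20,cv)


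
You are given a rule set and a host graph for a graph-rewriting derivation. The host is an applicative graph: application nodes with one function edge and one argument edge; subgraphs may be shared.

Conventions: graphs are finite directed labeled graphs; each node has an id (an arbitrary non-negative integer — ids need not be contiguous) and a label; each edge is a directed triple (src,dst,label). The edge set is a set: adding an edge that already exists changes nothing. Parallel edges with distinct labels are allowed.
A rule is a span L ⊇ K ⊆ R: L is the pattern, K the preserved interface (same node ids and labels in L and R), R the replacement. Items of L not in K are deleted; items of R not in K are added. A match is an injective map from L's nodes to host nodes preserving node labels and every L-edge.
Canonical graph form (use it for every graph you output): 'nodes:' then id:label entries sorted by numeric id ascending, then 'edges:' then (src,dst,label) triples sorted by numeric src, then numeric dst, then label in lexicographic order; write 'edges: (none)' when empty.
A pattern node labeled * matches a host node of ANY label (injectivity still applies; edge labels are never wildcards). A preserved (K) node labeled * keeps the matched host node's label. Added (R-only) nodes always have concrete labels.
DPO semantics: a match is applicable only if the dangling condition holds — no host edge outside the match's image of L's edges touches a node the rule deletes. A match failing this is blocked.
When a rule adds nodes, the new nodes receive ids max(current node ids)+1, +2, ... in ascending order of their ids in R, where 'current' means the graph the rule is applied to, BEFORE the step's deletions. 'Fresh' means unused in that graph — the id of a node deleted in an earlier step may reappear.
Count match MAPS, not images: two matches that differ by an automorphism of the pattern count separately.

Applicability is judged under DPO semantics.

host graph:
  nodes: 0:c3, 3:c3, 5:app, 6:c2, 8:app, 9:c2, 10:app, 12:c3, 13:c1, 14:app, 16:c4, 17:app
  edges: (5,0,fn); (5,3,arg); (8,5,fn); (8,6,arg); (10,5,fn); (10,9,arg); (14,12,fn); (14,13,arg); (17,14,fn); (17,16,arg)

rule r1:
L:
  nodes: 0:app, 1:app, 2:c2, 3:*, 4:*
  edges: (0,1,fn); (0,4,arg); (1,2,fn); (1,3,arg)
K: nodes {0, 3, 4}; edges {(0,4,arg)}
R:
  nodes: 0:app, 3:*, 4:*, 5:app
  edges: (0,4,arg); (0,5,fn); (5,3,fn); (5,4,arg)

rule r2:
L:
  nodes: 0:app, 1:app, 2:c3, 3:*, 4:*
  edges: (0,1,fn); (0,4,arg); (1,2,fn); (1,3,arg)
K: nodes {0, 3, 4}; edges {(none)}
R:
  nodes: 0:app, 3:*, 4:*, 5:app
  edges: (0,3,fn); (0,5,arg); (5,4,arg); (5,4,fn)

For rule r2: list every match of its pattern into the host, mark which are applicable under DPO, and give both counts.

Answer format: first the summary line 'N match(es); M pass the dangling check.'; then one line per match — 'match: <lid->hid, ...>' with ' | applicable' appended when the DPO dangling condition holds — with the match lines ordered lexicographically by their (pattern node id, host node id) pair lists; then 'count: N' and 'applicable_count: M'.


3 match(es); 1 pass the dangling check.
match: 0->8, 1->5, 2->0, 3->3, 4->6
match: 0->10, 1->5, 2->0, 3->3, 4->9
match: 0->17, 1->14, 2->12, 3->13, 4->16 | applicable
count: 3
applicable_count: 1


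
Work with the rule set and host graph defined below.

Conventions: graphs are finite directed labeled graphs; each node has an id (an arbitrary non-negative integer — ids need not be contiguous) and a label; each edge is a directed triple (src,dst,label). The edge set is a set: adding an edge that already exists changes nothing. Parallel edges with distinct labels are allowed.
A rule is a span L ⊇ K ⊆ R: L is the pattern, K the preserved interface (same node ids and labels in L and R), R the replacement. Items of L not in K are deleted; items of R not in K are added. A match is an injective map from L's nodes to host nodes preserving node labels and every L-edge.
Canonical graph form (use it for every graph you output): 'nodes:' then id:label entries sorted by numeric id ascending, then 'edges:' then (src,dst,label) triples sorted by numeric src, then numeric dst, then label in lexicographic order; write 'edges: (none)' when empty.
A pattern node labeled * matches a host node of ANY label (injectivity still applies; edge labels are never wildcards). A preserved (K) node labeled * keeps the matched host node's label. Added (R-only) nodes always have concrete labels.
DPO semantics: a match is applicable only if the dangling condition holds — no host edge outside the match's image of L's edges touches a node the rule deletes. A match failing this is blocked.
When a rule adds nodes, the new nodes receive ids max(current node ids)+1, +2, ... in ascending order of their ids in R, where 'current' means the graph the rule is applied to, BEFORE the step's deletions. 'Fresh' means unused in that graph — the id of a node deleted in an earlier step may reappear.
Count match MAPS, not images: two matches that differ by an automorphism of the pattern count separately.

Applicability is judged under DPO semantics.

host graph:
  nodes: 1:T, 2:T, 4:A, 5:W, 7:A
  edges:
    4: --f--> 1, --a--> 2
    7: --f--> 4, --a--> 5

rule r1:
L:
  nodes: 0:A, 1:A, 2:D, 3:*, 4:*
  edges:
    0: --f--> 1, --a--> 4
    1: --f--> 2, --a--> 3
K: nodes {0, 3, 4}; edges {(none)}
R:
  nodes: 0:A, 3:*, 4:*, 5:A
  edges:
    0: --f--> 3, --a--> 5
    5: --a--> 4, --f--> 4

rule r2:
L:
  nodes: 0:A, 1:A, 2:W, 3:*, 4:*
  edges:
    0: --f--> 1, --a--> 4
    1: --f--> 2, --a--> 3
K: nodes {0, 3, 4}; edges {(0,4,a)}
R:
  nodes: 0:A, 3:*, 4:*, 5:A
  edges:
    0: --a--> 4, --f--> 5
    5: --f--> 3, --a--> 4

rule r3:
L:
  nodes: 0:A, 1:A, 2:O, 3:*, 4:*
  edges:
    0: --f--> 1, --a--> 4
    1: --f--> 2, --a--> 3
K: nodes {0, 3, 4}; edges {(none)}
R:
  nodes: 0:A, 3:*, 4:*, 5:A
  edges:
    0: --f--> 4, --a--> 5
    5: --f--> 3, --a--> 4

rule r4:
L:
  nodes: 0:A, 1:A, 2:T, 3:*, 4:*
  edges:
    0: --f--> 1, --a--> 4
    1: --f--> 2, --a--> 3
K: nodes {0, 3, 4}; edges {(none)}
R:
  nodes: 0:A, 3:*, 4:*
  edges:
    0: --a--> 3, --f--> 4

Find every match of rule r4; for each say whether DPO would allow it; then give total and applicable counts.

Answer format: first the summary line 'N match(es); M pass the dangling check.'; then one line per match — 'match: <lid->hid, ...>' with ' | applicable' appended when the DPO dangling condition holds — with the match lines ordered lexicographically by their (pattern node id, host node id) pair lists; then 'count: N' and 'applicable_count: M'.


1 match(es); 1 pass the dangling check.
match: 0->7, 1->4, 2->1, 3->2, 4->5 | applicable
count: 1
applicable_count: 1


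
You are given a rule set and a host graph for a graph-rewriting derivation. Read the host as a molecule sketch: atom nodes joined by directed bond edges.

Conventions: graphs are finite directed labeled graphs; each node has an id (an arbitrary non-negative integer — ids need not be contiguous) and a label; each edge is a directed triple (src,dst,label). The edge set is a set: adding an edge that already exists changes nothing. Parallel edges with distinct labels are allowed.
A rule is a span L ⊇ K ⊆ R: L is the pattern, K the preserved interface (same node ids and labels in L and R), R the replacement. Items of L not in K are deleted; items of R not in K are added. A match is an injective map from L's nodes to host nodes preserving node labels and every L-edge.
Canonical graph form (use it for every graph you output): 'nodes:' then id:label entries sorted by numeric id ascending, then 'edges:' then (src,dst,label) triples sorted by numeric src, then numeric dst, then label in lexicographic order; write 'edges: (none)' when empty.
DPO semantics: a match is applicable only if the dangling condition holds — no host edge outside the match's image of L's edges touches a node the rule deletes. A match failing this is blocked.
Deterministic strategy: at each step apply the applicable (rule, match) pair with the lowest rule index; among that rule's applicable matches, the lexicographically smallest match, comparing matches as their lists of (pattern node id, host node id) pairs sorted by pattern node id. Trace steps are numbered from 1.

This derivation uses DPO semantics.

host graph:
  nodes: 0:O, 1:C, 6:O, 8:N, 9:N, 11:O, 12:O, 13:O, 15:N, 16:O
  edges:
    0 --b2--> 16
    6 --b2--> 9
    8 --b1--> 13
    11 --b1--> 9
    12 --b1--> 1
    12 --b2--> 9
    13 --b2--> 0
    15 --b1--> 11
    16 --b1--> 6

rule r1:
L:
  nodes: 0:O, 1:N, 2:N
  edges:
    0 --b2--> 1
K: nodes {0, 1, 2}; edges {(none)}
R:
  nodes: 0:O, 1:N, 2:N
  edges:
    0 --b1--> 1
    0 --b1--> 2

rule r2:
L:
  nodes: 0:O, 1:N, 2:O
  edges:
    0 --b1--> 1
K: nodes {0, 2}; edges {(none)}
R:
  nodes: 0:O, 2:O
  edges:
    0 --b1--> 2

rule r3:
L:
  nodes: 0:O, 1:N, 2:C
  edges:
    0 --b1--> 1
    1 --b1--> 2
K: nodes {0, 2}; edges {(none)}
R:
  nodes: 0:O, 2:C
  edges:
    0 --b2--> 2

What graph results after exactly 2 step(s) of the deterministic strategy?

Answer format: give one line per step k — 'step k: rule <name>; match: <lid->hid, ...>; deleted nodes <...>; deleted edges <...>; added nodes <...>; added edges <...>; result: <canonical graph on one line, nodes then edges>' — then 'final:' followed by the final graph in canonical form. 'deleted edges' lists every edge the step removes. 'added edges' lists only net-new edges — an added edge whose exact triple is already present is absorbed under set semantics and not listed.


step 1: rule r1; match: 0->6, 1->9, 2->8; deleted nodes (none); deleted edges (6,9,b2); added nodes (none); added edges (6,8,b1); (6,9,b1); result: nodes: 0:O, 1:C, 6:O, 8:N, 9:N, 11:O, 12:O, 13:O, 15:N, 16:O edges: (0,16,b2); (6,8,b1); (6,9,b1); (8,13,b1); (11,9,b1); (12,1,b1); (12,9,b2); (13,0,b2); (15,11,b1); (16,6,b1)
step 2: rule r1; match: 0->12, 1->9, 2->8; deleted nodes (none); deleted edges (12,9,b2); added nodes (none); added edges (12,8,b1); (12,9,b1); result: nodes: 0:O, 1:C, 6:O, 8:N, 9:N, 11:O, 12:O, 13:O, 15:N, 16:O edges: (0,16,b2); (6,8,b1); (6,9,b1); (8,13,b1); (11,9,b1); (12,1,b1); (12,8,b1); (12,9,b1); (13,0,b2); (15,11,b1); (16,6,b1)
final:
nodes: 0:O, 1:C, 6:O, 8:N, 9:N, 11:O, 12:O, 13:O, 15:N, 16:O
edges: (0,16,b2); (6,8,b1); (6,9,b1); (8,13,b1); (11,9,b1); (12,1,b1); (12,8,b1); (12,9,b1); (13,0,b2); (15,11,b1); (16,6,b1)


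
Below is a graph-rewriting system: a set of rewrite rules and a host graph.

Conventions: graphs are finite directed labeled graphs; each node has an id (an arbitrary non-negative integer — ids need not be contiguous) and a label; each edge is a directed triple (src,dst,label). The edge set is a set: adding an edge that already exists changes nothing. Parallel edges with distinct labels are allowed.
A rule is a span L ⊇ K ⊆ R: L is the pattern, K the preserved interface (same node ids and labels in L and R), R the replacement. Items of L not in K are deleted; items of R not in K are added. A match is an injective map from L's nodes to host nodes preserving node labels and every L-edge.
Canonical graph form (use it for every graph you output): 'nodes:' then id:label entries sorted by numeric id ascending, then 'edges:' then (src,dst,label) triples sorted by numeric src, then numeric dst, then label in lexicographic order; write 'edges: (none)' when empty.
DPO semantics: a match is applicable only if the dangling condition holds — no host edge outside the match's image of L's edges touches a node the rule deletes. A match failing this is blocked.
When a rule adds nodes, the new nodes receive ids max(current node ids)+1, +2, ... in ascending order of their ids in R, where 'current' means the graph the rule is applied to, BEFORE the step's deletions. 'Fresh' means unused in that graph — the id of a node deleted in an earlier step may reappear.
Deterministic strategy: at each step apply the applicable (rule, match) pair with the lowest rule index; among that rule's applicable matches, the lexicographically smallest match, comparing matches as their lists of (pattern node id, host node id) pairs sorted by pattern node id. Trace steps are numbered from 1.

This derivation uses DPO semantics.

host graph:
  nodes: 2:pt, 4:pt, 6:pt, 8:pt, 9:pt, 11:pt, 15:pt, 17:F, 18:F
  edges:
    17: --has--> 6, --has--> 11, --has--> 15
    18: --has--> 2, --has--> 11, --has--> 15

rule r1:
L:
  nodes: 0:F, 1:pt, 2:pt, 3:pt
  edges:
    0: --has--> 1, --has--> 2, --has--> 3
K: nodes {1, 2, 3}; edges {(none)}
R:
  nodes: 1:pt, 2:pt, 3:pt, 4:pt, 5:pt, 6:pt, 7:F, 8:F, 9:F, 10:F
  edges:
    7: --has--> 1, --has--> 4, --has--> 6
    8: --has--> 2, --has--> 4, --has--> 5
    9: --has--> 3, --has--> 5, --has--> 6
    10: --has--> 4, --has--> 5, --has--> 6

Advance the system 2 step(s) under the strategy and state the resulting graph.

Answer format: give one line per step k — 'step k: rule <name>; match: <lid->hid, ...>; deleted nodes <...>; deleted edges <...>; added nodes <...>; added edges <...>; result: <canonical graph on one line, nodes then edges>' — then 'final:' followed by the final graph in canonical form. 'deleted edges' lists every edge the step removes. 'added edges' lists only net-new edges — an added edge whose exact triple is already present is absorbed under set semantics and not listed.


step 1: rule r1; match: 0->17, 1->6, 2->11, 3->15; deleted nodes 17; deleted edges (17,6,has); (17,11,has); (17,15,has); added nodes 19, 20, 21, 22, 23, 24, 25; added edges (22,6,has); (22,19,has); (22,21,has); (23,11,has); (23,19,has); (23,20,has); (24,15,has); (24,20,has); (24,21,has); (25,19,has); (25,20,has); (25,21,has); result: nodes: 2:pt, 4:pt, 6:pt, 8:pt, 9:pt, 11:pt, 15:pt, 18:F, 19:pt, 20:pt, 21:pt, 22:F, 23:F, 24:F, 25:F edges: (18,2,has); (18,11,has); (18,15,has); (22,6,has); (22,19,has); (22,21,has); (23,11,has); (23,19,has); (23,20,has); (24,15,has); (24,20,has); (24,21,has); (25,19,has); (25,20,has); (25,21,has)
step 2: rule r1; match: 0->18, 1->2, 2->11, 3->15; deleted nodes 18; deleted edges (18,2,has); (18,11,has); (18,15,has); added nodes 26, 27, 28, 29, 30, 31, 32; added edges (29,2,has); (29,26,has); (29,28,has); (30,11,has); (30,26,has); (30,27,has); (31,15,has); (31,27,has); (31,28,has); (32,26,has); (32,27,has); (32,28,has); result: nodes: 2:pt, 4:pt, 6:pt, 8:pt, 9:pt, 11:pt, 15:pt, 19:pt, 20:pt, 21:pt, 22:F, 23:F, 24:F, 25:F, 26:pt, 27:pt, 28:pt, 29:F, 30:F, 31:F, 32:F edges: (22,6,has); (22,19,has); (22,21,has); (23,11,has); (23,19,has); (23,20,has); (24,15,has); (24,20,has); (24,21,has); (25,19,has); (25,20,has); (25,21,has); (29,2,has); (29,26,has); (29,28,has); (30,11,has); (30,26,has); (30,27,has); (31,15,has); (31,27,has); (31,28,has); (32,26,has); (32,27,has); (32,28,has)
final:
nodes: 2:pt, 4:pt, 6:pt, 8:pt, 9:pt, 11:pt, 15:pt, 19:pt, 20:pt, 21:pt, 22:F, 23:F, 24:F, 25:F, 26:pt, 27:pt, 28:pt, 29:F, 30:F, 31:F, 32:F
edges: (22,6,has); (22,19,has); (22,21,has); (23,11,has); (23,19,has); (23,20,has); (24,15,has); (24,20,has); (24,21,has); (25,19,has); (25,20,has); (25,21,has); (29,2,has); (29,26,has); (29,28,has); (30,11,has); (30,26,has); (30,27,has); (31,15,has); (31,27,has); (31,28,has); (32,26,has); (32,27,has); (32,28,has)


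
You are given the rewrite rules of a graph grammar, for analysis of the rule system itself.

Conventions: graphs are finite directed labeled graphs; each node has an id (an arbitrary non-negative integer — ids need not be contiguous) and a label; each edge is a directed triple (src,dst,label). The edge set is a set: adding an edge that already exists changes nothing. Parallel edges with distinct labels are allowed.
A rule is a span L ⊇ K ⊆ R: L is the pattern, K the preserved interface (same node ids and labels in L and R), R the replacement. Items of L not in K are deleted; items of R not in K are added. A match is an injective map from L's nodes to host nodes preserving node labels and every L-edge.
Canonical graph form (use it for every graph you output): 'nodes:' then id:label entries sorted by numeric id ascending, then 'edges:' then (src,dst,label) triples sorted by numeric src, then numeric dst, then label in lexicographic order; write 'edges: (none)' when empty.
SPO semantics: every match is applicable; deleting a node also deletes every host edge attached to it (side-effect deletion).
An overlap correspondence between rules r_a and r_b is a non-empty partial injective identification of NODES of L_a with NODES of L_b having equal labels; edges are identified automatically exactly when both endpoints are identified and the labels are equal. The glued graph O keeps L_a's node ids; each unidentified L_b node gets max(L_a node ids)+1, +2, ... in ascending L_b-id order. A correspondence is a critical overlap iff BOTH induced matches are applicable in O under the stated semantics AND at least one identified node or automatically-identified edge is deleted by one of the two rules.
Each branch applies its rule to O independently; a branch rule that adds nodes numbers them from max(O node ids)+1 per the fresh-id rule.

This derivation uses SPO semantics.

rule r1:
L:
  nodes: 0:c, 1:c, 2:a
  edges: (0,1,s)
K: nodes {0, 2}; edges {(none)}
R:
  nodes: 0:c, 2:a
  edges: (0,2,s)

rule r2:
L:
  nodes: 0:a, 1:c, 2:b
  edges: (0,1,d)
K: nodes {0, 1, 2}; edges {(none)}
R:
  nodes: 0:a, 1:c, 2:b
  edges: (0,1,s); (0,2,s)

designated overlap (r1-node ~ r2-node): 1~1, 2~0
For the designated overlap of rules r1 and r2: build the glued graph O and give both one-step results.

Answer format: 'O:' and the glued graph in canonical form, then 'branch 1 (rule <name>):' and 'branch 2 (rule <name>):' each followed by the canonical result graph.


O:
nodes: 0:c, 1:c, 2:a, 3:b
edges: (0,1,s); (2,1,d)
branch 1 (rule r1):
nodes: 0:c, 2:a, 3:b
edges: (0,2,s)
branch 2 (rule r2):
nodes: 0:c, 1:c, 2:a, 3:b
edges: (0,1,s); (2,1,s); (2,3,s)


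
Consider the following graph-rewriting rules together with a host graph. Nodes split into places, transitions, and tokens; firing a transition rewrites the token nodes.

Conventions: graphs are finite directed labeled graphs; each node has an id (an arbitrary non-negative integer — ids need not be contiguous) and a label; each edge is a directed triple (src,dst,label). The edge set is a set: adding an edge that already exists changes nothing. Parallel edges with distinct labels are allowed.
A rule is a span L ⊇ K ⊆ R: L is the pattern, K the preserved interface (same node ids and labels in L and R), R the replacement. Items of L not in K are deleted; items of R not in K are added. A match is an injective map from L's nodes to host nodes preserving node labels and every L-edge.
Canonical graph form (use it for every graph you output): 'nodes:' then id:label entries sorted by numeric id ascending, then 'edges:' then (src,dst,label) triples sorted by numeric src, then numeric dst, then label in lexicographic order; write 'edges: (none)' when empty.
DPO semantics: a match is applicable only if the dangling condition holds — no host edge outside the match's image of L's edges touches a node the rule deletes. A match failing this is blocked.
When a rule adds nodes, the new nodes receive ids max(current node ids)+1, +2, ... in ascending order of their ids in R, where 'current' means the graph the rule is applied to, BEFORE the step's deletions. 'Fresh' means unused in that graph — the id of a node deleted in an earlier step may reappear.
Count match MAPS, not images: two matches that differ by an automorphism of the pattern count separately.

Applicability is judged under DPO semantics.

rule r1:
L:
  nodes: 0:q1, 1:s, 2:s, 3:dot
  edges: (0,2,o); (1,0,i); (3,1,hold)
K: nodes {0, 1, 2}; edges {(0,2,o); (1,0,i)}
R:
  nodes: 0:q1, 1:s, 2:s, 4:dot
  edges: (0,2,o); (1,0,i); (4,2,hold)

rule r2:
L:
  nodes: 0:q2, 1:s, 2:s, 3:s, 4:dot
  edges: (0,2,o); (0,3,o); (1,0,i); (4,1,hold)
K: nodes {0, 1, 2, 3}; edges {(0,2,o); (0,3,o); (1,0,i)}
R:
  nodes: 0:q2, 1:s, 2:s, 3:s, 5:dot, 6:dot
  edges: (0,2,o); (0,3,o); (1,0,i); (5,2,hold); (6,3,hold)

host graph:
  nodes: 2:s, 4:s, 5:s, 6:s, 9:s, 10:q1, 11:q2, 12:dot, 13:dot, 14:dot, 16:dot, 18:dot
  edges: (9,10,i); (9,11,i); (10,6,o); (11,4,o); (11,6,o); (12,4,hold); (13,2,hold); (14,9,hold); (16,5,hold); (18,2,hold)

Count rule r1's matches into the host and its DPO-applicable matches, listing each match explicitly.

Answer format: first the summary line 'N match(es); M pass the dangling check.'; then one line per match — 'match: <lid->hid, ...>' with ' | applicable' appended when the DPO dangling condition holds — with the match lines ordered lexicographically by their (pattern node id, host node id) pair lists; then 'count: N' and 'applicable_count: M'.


1 match(es); 1 pass the dangling check.
match: 0->10, 1->9, 2->6, 3->14 | applicable
count: 1
applicable_count: 1


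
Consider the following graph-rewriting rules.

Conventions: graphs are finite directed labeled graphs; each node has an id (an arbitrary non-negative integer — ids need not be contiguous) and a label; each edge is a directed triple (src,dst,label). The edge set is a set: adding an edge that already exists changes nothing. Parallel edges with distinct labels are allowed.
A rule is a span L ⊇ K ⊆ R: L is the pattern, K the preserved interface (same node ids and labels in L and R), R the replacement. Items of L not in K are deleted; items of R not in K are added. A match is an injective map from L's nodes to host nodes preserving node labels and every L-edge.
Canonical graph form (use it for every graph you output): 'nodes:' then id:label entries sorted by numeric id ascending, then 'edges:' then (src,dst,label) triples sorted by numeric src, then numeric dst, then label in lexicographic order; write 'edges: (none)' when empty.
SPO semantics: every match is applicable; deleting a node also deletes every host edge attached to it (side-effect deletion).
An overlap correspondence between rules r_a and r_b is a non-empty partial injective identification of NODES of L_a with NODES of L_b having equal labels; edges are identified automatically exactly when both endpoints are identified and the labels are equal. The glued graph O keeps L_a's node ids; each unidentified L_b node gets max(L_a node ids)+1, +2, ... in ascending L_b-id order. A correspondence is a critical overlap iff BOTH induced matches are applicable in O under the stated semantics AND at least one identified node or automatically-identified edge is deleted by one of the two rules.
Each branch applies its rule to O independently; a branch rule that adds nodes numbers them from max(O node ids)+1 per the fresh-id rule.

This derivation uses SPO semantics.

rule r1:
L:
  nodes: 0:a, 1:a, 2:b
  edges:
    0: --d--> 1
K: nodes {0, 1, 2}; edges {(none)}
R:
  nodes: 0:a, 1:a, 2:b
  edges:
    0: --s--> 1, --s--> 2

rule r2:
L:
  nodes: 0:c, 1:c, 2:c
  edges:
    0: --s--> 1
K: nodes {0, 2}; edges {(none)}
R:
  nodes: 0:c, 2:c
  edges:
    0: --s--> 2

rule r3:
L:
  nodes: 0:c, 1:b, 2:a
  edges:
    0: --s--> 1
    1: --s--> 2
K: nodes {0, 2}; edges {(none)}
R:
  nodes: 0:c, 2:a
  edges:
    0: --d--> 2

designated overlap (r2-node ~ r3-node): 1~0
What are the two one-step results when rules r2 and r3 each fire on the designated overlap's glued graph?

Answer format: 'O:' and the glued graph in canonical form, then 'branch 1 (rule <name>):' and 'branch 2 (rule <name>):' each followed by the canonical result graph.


O:
nodes: 0:c, 1:c, 2:c, 3:b, 4:a
edges: (0,1,s); (1,3,s); (3,4,s)
branch 1 (rule r2):
nodes: 0:c, 2:c, 3:b, 4:a
edges: (0,2,s); (3,4,s)
branch 2 (rule r3):
nodes: 0:c, 1:c, 2:c, 4:a
edges: (0,1,s); (1,4,d)


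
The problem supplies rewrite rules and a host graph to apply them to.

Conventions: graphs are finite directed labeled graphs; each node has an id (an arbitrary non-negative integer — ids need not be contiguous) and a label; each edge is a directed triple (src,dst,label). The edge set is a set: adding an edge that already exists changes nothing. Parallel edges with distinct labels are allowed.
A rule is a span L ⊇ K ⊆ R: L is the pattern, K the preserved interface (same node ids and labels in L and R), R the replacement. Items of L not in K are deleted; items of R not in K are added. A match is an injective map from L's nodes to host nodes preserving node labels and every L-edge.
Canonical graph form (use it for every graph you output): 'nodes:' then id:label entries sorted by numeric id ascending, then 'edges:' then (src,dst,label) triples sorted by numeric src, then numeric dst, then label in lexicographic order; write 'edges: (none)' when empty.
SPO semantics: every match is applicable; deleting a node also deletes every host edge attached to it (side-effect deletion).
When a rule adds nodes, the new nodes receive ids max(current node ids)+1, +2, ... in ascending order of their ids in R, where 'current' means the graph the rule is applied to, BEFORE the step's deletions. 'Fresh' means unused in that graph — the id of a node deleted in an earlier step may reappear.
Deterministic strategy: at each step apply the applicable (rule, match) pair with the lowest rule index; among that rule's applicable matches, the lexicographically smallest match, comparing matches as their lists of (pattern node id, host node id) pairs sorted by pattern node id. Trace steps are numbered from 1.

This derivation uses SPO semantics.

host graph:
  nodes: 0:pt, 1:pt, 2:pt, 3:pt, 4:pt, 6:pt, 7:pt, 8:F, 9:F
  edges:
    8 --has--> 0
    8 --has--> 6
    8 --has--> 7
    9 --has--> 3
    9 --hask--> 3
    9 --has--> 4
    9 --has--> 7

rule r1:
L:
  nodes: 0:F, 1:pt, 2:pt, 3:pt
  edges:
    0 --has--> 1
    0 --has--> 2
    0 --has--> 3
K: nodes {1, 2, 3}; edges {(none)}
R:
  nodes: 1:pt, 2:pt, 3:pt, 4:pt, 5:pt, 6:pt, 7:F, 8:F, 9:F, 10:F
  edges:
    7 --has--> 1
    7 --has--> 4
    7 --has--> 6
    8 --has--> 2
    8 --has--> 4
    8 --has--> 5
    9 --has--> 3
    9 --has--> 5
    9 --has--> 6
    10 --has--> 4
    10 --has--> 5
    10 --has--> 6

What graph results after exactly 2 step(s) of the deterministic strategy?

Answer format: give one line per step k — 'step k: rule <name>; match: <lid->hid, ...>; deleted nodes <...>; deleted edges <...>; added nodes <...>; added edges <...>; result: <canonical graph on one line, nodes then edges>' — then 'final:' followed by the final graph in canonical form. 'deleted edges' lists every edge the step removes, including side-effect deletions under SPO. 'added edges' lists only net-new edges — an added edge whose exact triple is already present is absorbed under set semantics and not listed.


step 1: rule r1; match: 0->8, 1->0, 2->6, 3->7; deleted nodes 8; deleted edges (8,0,has); (8,6,has); (8,7,has); added nodes 10, 11, 12, 13, 14, 15, 16; added edges (13,0,has); (13,10,has); (13,12,has); (14,6,has); (14,10,has); (14,11,has); (15,7,has); (15,11,has); (15,12,has); (16,10,has); (16,11,has); (16,12,has); result: nodes: 0:pt, 1:pt, 2:pt, 3:pt, 4:pt, 6:pt, 7:pt, 9:F, 10:pt, 11:pt, 12:pt, 13:F, 14:F, 15:F, 16:F edges: (9,3,has); (9,3,hask); (9,4,has); (9,7,has); (13,0,has); (13,10,has); (13,12,has); (14,6,has); (14,10,has); (14,11,has); (15,7,has); (15,11,has); (15,12,has); (16,10,has); (16,11,has); (16,12,has)
step 2: rule r1; match: 0->9, 1->3, 2->4, 3->7; deleted nodes 9; deleted edges (9,3,has); (9,3,hask); (9,4,has); (9,7,has); added nodes 17, 18, 19, 20, 21, 22, 23; added edges (20,3,has); (20,17,has); (20,19,has); (21,4,has); (21,17,has); (21,18,has); (22,7,has); (22,18,has); (22,19,has); (23,17,has); (23,18,has); (23,19,has); result: nodes: 0:pt, 1:pt, 2:pt, 3:pt, 4:pt, 6:pt, 7:pt, 10:pt, 11:pt, 12:pt, 13:F, 14:F, 15:F, 16:F, 17:pt, 18:pt, 19:pt, 20:F, 21:F, 22:F, 23:F edges: (13,0,has); (13,10,has); (13,12,has); (14,6,has); (14,10,has); (14,11,has); (15,7,has); (15,11,has); (15,12,has); (16,10,has); (16,11,has); (16,12,has); (20,3,has); (20,17,has); (20,19,has); (21,4,has); (21,17,has); (21,18,has); (22,7,has); (22,18,has); (22,19,has); (23,17,has); (23,18,has); (23,19,has)
final:
nodes: 0:pt, 1:pt, 2:pt, 3:pt, 4:pt, 6:pt, 7:pt, 10:pt, 11:pt, 12:pt, 13:F, 14:F, 15:F, 16:F, 17:pt, 18:pt, 19:pt, 20:F, 21:F, 22:F, 23:F
edges: (13,0,has); (13,10,has); (13,12,has); (14,6,has); (14,10,has); (14,11,has); (15,7,has); (15,11,has); (15,12,has); (16,10,has); (16,11,has); (16,12,has); (20,3,has); (20,17,has); (20,19,has); (21,4,has); (21,17,has); (21,18,has); (22,7,has); (22,18,has); (22,19,has); (23,17,has); (23,18,has); (23,19,has)


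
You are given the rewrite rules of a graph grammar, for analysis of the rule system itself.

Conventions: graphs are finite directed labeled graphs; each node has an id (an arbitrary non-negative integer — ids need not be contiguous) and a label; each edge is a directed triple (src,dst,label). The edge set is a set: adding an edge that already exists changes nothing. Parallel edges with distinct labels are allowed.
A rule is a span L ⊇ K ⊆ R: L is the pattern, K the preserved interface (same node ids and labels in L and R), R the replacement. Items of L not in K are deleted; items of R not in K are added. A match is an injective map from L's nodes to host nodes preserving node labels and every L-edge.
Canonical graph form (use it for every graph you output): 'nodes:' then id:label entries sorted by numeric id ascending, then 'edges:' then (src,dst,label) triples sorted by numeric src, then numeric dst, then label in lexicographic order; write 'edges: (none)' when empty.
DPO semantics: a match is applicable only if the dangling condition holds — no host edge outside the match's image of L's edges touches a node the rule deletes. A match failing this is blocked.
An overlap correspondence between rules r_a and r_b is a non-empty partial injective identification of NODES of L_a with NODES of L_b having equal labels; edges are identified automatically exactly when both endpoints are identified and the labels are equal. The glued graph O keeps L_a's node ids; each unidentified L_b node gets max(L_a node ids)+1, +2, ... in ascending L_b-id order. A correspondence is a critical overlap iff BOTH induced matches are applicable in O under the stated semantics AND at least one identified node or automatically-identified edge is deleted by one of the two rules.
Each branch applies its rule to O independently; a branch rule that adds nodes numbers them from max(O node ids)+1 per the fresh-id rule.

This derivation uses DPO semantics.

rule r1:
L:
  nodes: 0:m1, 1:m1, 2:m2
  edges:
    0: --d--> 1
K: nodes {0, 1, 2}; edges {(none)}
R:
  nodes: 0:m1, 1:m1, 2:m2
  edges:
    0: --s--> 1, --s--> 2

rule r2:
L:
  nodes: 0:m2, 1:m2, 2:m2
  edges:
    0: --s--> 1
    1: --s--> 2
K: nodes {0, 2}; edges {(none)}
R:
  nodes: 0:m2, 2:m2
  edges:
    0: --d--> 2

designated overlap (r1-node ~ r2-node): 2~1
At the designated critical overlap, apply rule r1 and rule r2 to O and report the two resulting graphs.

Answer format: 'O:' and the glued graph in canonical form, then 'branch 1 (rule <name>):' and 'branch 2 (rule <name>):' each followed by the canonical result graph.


O:
nodes: 0:m1, 1:m1, 2:m2, 3:m2, 4:m2
edges: (0,1,d); (2,4,s); (3,2,s)
branch 1 (rule r1):
nodes: 0:m1, 1:m1, 2:m2, 3:m2, 4:m2
edges: (0,1,s); (0,2,s); (2,4,s); (3,2,s)
branch 2 (rule r2):
nodes: 0:m1, 1:m1, 3:m2, 4:m2
edges: (0,1,d); (3,4,d)
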